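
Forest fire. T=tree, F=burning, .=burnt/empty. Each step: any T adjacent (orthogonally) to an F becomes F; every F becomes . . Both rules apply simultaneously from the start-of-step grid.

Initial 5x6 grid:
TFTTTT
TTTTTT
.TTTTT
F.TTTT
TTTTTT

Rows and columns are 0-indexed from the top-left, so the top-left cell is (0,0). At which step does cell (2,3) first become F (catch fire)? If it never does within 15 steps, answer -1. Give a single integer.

Step 1: cell (2,3)='T' (+4 fires, +2 burnt)
Step 2: cell (2,3)='T' (+5 fires, +4 burnt)
Step 3: cell (2,3)='T' (+4 fires, +5 burnt)
Step 4: cell (2,3)='F' (+5 fires, +4 burnt)
  -> target ignites at step 4
Step 5: cell (2,3)='.' (+4 fires, +5 burnt)
Step 6: cell (2,3)='.' (+3 fires, +4 burnt)
Step 7: cell (2,3)='.' (+1 fires, +3 burnt)
Step 8: cell (2,3)='.' (+0 fires, +1 burnt)
  fire out at step 8

4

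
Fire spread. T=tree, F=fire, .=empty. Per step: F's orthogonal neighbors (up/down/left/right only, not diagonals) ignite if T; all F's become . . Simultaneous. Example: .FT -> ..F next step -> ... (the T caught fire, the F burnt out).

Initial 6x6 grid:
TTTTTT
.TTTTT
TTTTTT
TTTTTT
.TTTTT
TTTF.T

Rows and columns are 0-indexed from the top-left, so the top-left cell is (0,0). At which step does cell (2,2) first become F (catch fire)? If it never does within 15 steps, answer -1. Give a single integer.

Step 1: cell (2,2)='T' (+2 fires, +1 burnt)
Step 2: cell (2,2)='T' (+4 fires, +2 burnt)
Step 3: cell (2,2)='T' (+6 fires, +4 burnt)
Step 4: cell (2,2)='F' (+6 fires, +6 burnt)
  -> target ignites at step 4
Step 5: cell (2,2)='.' (+6 fires, +6 burnt)
Step 6: cell (2,2)='.' (+5 fires, +6 burnt)
Step 7: cell (2,2)='.' (+2 fires, +5 burnt)
Step 8: cell (2,2)='.' (+1 fires, +2 burnt)
Step 9: cell (2,2)='.' (+0 fires, +1 burnt)
  fire out at step 9

4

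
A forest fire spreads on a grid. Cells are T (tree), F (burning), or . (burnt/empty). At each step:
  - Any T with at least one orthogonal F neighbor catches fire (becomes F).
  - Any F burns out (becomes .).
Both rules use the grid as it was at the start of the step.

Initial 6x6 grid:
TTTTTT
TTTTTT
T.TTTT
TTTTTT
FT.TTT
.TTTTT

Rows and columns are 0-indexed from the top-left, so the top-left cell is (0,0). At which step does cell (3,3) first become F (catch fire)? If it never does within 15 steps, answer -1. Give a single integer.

Step 1: cell (3,3)='T' (+2 fires, +1 burnt)
Step 2: cell (3,3)='T' (+3 fires, +2 burnt)
Step 3: cell (3,3)='T' (+3 fires, +3 burnt)
Step 4: cell (3,3)='F' (+5 fires, +3 burnt)
  -> target ignites at step 4
Step 5: cell (3,3)='.' (+6 fires, +5 burnt)
Step 6: cell (3,3)='.' (+6 fires, +6 burnt)
Step 7: cell (3,3)='.' (+4 fires, +6 burnt)
Step 8: cell (3,3)='.' (+2 fires, +4 burnt)
Step 9: cell (3,3)='.' (+1 fires, +2 burnt)
Step 10: cell (3,3)='.' (+0 fires, +1 burnt)
  fire out at step 10

4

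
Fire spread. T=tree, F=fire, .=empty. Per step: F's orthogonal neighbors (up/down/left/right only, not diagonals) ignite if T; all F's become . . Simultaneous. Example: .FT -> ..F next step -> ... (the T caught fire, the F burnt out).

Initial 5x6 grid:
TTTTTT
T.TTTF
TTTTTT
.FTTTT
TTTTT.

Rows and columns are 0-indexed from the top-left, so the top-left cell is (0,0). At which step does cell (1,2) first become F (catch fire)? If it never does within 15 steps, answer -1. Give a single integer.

Step 1: cell (1,2)='T' (+6 fires, +2 burnt)
Step 2: cell (1,2)='T' (+9 fires, +6 burnt)
Step 3: cell (1,2)='F' (+6 fires, +9 burnt)
  -> target ignites at step 3
Step 4: cell (1,2)='.' (+3 fires, +6 burnt)
Step 5: cell (1,2)='.' (+1 fires, +3 burnt)
Step 6: cell (1,2)='.' (+0 fires, +1 burnt)
  fire out at step 6

3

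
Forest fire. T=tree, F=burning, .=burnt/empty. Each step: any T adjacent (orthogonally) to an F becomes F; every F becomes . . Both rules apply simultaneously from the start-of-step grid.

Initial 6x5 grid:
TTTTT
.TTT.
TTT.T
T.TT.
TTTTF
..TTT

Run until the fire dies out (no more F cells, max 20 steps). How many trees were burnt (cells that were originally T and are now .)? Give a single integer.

Answer: 21

Derivation:
Step 1: +2 fires, +1 burnt (F count now 2)
Step 2: +3 fires, +2 burnt (F count now 3)
Step 3: +3 fires, +3 burnt (F count now 3)
Step 4: +2 fires, +3 burnt (F count now 2)
Step 5: +3 fires, +2 burnt (F count now 3)
Step 6: +4 fires, +3 burnt (F count now 4)
Step 7: +2 fires, +4 burnt (F count now 2)
Step 8: +2 fires, +2 burnt (F count now 2)
Step 9: +0 fires, +2 burnt (F count now 0)
Fire out after step 9
Initially T: 22, now '.': 29
Total burnt (originally-T cells now '.'): 21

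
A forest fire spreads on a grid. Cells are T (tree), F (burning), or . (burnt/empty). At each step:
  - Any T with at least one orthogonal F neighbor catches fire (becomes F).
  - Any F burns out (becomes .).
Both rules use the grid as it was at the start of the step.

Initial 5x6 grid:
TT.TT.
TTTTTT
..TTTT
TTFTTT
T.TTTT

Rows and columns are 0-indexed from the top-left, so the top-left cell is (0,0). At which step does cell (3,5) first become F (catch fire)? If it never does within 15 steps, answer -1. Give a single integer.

Step 1: cell (3,5)='T' (+4 fires, +1 burnt)
Step 2: cell (3,5)='T' (+5 fires, +4 burnt)
Step 3: cell (3,5)='F' (+6 fires, +5 burnt)
  -> target ignites at step 3
Step 4: cell (3,5)='.' (+6 fires, +6 burnt)
Step 5: cell (3,5)='.' (+3 fires, +6 burnt)
Step 6: cell (3,5)='.' (+0 fires, +3 burnt)
  fire out at step 6

3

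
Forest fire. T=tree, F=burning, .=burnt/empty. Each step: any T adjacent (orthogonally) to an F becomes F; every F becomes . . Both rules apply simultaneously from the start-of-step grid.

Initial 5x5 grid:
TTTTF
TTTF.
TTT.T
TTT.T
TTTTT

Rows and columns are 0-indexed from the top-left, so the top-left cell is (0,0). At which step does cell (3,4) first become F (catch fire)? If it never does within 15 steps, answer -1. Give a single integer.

Step 1: cell (3,4)='T' (+2 fires, +2 burnt)
Step 2: cell (3,4)='T' (+3 fires, +2 burnt)
Step 3: cell (3,4)='T' (+4 fires, +3 burnt)
Step 4: cell (3,4)='T' (+4 fires, +4 burnt)
Step 5: cell (3,4)='T' (+3 fires, +4 burnt)
Step 6: cell (3,4)='T' (+2 fires, +3 burnt)
Step 7: cell (3,4)='F' (+1 fires, +2 burnt)
  -> target ignites at step 7
Step 8: cell (3,4)='.' (+1 fires, +1 burnt)
Step 9: cell (3,4)='.' (+0 fires, +1 burnt)
  fire out at step 9

7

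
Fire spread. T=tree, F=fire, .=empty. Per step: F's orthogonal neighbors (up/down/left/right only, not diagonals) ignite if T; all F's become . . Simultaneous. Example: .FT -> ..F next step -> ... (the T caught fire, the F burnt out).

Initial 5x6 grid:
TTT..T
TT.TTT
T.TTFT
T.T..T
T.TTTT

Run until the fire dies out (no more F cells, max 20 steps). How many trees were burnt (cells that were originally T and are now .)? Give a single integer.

Answer: 13

Derivation:
Step 1: +3 fires, +1 burnt (F count now 3)
Step 2: +4 fires, +3 burnt (F count now 4)
Step 3: +3 fires, +4 burnt (F count now 3)
Step 4: +2 fires, +3 burnt (F count now 2)
Step 5: +1 fires, +2 burnt (F count now 1)
Step 6: +0 fires, +1 burnt (F count now 0)
Fire out after step 6
Initially T: 21, now '.': 22
Total burnt (originally-T cells now '.'): 13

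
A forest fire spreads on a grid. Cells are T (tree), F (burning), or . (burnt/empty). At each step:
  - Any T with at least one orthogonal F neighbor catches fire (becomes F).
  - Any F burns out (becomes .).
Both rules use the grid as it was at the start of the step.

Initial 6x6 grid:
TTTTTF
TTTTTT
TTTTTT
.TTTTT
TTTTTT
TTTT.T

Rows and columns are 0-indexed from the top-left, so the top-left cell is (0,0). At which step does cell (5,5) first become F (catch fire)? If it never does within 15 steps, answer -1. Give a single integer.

Step 1: cell (5,5)='T' (+2 fires, +1 burnt)
Step 2: cell (5,5)='T' (+3 fires, +2 burnt)
Step 3: cell (5,5)='T' (+4 fires, +3 burnt)
Step 4: cell (5,5)='T' (+5 fires, +4 burnt)
Step 5: cell (5,5)='F' (+6 fires, +5 burnt)
  -> target ignites at step 5
Step 6: cell (5,5)='.' (+4 fires, +6 burnt)
Step 7: cell (5,5)='.' (+4 fires, +4 burnt)
Step 8: cell (5,5)='.' (+2 fires, +4 burnt)
Step 9: cell (5,5)='.' (+2 fires, +2 burnt)
Step 10: cell (5,5)='.' (+1 fires, +2 burnt)
Step 11: cell (5,5)='.' (+0 fires, +1 burnt)
  fire out at step 11

5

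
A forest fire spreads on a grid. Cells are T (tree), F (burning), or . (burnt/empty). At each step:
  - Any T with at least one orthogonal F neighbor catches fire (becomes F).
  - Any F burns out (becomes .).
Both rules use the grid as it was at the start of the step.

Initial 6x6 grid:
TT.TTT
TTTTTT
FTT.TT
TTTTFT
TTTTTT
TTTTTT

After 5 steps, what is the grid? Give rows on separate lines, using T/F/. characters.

Step 1: 7 trees catch fire, 2 burn out
  TT.TTT
  FTTTTT
  .FT.FT
  FTTF.F
  TTTTFT
  TTTTTT
Step 2: 11 trees catch fire, 7 burn out
  FT.TTT
  .FTTFT
  ..F..F
  .FF...
  FTTF.F
  TTTTFT
Step 3: 10 trees catch fire, 11 burn out
  .F.TFT
  ..FF.F
  ......
  ......
  .FF...
  FTTF.F
Step 4: 4 trees catch fire, 10 burn out
  ...F.F
  ......
  ......
  ......
  ......
  .FF...
Step 5: 0 trees catch fire, 4 burn out
  ......
  ......
  ......
  ......
  ......
  ......

......
......
......
......
......
......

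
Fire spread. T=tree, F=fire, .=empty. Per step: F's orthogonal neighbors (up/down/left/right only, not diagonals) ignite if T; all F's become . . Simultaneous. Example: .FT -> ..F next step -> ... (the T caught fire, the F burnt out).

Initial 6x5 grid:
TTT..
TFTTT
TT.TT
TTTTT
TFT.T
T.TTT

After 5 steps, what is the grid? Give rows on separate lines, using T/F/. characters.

Step 1: 7 trees catch fire, 2 burn out
  TFT..
  F.FTT
  TF.TT
  TFTTT
  F.F.T
  T.TTT
Step 2: 8 trees catch fire, 7 burn out
  F.F..
  ...FT
  F..TT
  F.FTT
  ....T
  F.FTT
Step 3: 4 trees catch fire, 8 burn out
  .....
  ....F
  ...FT
  ...FT
  ....T
  ...FT
Step 4: 3 trees catch fire, 4 burn out
  .....
  .....
  ....F
  ....F
  ....T
  ....F
Step 5: 1 trees catch fire, 3 burn out
  .....
  .....
  .....
  .....
  ....F
  .....

.....
.....
.....
.....
....F
.....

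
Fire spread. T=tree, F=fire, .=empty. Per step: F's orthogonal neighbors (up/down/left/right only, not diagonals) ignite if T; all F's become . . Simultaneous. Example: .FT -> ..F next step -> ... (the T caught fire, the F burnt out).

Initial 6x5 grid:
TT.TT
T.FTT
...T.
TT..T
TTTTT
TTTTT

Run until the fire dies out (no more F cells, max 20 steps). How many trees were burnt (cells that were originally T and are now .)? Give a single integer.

Step 1: +1 fires, +1 burnt (F count now 1)
Step 2: +3 fires, +1 burnt (F count now 3)
Step 3: +1 fires, +3 burnt (F count now 1)
Step 4: +0 fires, +1 burnt (F count now 0)
Fire out after step 4
Initially T: 21, now '.': 14
Total burnt (originally-T cells now '.'): 5

Answer: 5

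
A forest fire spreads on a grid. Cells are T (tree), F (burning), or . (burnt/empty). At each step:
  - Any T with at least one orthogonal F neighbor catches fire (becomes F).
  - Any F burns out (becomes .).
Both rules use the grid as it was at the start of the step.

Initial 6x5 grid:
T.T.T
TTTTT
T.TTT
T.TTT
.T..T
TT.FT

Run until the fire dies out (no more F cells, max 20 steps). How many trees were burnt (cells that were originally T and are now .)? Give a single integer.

Step 1: +1 fires, +1 burnt (F count now 1)
Step 2: +1 fires, +1 burnt (F count now 1)
Step 3: +1 fires, +1 burnt (F count now 1)
Step 4: +2 fires, +1 burnt (F count now 2)
Step 5: +3 fires, +2 burnt (F count now 3)
Step 6: +3 fires, +3 burnt (F count now 3)
Step 7: +1 fires, +3 burnt (F count now 1)
Step 8: +2 fires, +1 burnt (F count now 2)
Step 9: +1 fires, +2 burnt (F count now 1)
Step 10: +2 fires, +1 burnt (F count now 2)
Step 11: +1 fires, +2 burnt (F count now 1)
Step 12: +0 fires, +1 burnt (F count now 0)
Fire out after step 12
Initially T: 21, now '.': 27
Total burnt (originally-T cells now '.'): 18

Answer: 18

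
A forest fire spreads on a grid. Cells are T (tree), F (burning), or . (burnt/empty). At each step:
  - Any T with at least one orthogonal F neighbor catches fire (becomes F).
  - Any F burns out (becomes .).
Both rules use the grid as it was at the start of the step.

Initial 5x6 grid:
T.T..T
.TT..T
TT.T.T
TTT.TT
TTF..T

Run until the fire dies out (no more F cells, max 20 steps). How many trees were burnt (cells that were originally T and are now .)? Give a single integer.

Step 1: +2 fires, +1 burnt (F count now 2)
Step 2: +2 fires, +2 burnt (F count now 2)
Step 3: +2 fires, +2 burnt (F count now 2)
Step 4: +2 fires, +2 burnt (F count now 2)
Step 5: +1 fires, +2 burnt (F count now 1)
Step 6: +1 fires, +1 burnt (F count now 1)
Step 7: +0 fires, +1 burnt (F count now 0)
Fire out after step 7
Initially T: 18, now '.': 22
Total burnt (originally-T cells now '.'): 10

Answer: 10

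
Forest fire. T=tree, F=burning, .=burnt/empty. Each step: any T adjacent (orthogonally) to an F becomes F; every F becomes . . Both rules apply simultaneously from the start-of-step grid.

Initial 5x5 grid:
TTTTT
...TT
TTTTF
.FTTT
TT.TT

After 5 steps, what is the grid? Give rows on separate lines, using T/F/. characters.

Step 1: 6 trees catch fire, 2 burn out
  TTTTT
  ...TF
  TFTF.
  ..FTF
  TF.TT
Step 2: 7 trees catch fire, 6 burn out
  TTTTF
  ...F.
  F.F..
  ...F.
  F..TF
Step 3: 2 trees catch fire, 7 burn out
  TTTF.
  .....
  .....
  .....
  ...F.
Step 4: 1 trees catch fire, 2 burn out
  TTF..
  .....
  .....
  .....
  .....
Step 5: 1 trees catch fire, 1 burn out
  TF...
  .....
  .....
  .....
  .....

TF...
.....
.....
.....
.....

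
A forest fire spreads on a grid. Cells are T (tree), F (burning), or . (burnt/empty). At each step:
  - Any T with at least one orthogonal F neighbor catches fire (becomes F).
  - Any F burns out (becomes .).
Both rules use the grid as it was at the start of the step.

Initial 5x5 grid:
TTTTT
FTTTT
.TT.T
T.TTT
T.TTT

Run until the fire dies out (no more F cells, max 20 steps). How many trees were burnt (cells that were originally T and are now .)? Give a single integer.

Answer: 18

Derivation:
Step 1: +2 fires, +1 burnt (F count now 2)
Step 2: +3 fires, +2 burnt (F count now 3)
Step 3: +3 fires, +3 burnt (F count now 3)
Step 4: +3 fires, +3 burnt (F count now 3)
Step 5: +4 fires, +3 burnt (F count now 4)
Step 6: +2 fires, +4 burnt (F count now 2)
Step 7: +1 fires, +2 burnt (F count now 1)
Step 8: +0 fires, +1 burnt (F count now 0)
Fire out after step 8
Initially T: 20, now '.': 23
Total burnt (originally-T cells now '.'): 18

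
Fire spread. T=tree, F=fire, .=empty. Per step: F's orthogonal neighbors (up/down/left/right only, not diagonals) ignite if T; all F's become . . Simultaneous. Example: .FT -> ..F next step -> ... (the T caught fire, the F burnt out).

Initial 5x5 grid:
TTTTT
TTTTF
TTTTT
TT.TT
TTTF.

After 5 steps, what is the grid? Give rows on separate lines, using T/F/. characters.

Step 1: 5 trees catch fire, 2 burn out
  TTTTF
  TTTF.
  TTTTF
  TT.FT
  TTF..
Step 2: 5 trees catch fire, 5 burn out
  TTTF.
  TTF..
  TTTF.
  TT..F
  TF...
Step 3: 5 trees catch fire, 5 burn out
  TTF..
  TF...
  TTF..
  TF...
  F....
Step 4: 4 trees catch fire, 5 burn out
  TF...
  F....
  TF...
  F....
  .....
Step 5: 2 trees catch fire, 4 burn out
  F....
  .....
  F....
  .....
  .....

F....
.....
F....
.....
.....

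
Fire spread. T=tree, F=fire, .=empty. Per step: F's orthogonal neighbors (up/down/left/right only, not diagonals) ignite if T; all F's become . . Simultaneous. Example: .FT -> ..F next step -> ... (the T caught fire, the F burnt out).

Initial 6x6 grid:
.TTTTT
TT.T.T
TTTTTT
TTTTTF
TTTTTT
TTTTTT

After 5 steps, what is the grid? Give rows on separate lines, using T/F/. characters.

Step 1: 3 trees catch fire, 1 burn out
  .TTTTT
  TT.T.T
  TTTTTF
  TTTTF.
  TTTTTF
  TTTTTT
Step 2: 5 trees catch fire, 3 burn out
  .TTTTT
  TT.T.F
  TTTTF.
  TTTF..
  TTTTF.
  TTTTTF
Step 3: 5 trees catch fire, 5 burn out
  .TTTTF
  TT.T..
  TTTF..
  TTF...
  TTTF..
  TTTTF.
Step 4: 6 trees catch fire, 5 burn out
  .TTTF.
  TT.F..
  TTF...
  TF....
  TTF...
  TTTF..
Step 5: 5 trees catch fire, 6 burn out
  .TTF..
  TT....
  TF....
  F.....
  TF....
  TTF...

.TTF..
TT....
TF....
F.....
TF....
TTF...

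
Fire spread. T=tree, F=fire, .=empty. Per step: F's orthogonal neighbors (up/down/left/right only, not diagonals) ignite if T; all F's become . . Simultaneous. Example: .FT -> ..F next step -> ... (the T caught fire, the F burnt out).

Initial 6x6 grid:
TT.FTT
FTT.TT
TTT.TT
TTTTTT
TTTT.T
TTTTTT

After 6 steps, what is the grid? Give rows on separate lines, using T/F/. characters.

Step 1: 4 trees catch fire, 2 burn out
  FT..FT
  .FT.TT
  FTT.TT
  TTTTTT
  TTTT.T
  TTTTTT
Step 2: 6 trees catch fire, 4 burn out
  .F...F
  ..F.FT
  .FT.TT
  FTTTTT
  TTTT.T
  TTTTTT
Step 3: 5 trees catch fire, 6 burn out
  ......
  .....F
  ..F.FT
  .FTTTT
  FTTT.T
  TTTTTT
Step 4: 5 trees catch fire, 5 burn out
  ......
  ......
  .....F
  ..FTFT
  .FTT.T
  FTTTTT
Step 5: 4 trees catch fire, 5 burn out
  ......
  ......
  ......
  ...F.F
  ..FT.T
  .FTTTT
Step 6: 3 trees catch fire, 4 burn out
  ......
  ......
  ......
  ......
  ...F.F
  ..FTTT

......
......
......
......
...F.F
..FTTT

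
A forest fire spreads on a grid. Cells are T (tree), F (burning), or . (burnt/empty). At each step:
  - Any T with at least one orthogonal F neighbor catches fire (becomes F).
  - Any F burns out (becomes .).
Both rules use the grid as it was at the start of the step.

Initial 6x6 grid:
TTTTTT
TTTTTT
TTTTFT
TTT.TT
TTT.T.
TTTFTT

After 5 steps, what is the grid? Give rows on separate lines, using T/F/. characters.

Step 1: 6 trees catch fire, 2 burn out
  TTTTTT
  TTTTFT
  TTTF.F
  TTT.FT
  TTT.T.
  TTF.FT
Step 2: 9 trees catch fire, 6 burn out
  TTTTFT
  TTTF.F
  TTF...
  TTT..F
  TTF.F.
  TF...F
Step 3: 7 trees catch fire, 9 burn out
  TTTF.F
  TTF...
  TF....
  TTF...
  TF....
  F.....
Step 4: 5 trees catch fire, 7 burn out
  TTF...
  TF....
  F.....
  TF....
  F.....
  ......
Step 5: 3 trees catch fire, 5 burn out
  TF....
  F.....
  ......
  F.....
  ......
  ......

TF....
F.....
......
F.....
......
......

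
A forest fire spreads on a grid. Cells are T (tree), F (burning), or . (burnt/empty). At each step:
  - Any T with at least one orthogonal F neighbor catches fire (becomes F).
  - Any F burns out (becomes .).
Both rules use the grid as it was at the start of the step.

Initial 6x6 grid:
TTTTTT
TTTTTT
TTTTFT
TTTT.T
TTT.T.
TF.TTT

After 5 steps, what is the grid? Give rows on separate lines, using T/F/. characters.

Step 1: 5 trees catch fire, 2 burn out
  TTTTTT
  TTTTFT
  TTTF.F
  TTTT.T
  TFT.T.
  F..TTT
Step 2: 9 trees catch fire, 5 burn out
  TTTTFT
  TTTF.F
  TTF...
  TFTF.F
  F.F.T.
  ...TTT
Step 3: 6 trees catch fire, 9 burn out
  TTTF.F
  TTF...
  TF....
  F.F...
  ....T.
  ...TTT
Step 4: 3 trees catch fire, 6 burn out
  TTF...
  TF....
  F.....
  ......
  ....T.
  ...TTT
Step 5: 2 trees catch fire, 3 burn out
  TF....
  F.....
  ......
  ......
  ....T.
  ...TTT

TF....
F.....
......
......
....T.
...TTT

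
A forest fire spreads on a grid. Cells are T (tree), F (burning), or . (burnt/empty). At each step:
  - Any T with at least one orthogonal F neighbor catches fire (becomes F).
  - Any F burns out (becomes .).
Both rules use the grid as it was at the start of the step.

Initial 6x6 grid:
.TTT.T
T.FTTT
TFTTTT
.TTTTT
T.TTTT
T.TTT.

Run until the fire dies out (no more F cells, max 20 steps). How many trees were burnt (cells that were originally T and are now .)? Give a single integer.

Step 1: +5 fires, +2 burnt (F count now 5)
Step 2: +6 fires, +5 burnt (F count now 6)
Step 3: +4 fires, +6 burnt (F count now 4)
Step 4: +5 fires, +4 burnt (F count now 5)
Step 5: +3 fires, +5 burnt (F count now 3)
Step 6: +2 fires, +3 burnt (F count now 2)
Step 7: +0 fires, +2 burnt (F count now 0)
Fire out after step 7
Initially T: 27, now '.': 34
Total burnt (originally-T cells now '.'): 25

Answer: 25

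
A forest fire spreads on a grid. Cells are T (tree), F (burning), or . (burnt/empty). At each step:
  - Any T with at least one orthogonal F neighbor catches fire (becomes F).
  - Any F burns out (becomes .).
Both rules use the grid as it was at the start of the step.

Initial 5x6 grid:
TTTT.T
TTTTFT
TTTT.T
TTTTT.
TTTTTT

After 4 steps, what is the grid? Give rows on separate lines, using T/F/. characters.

Step 1: 2 trees catch fire, 1 burn out
  TTTT.T
  TTTF.F
  TTTT.T
  TTTTT.
  TTTTTT
Step 2: 5 trees catch fire, 2 burn out
  TTTF.F
  TTF...
  TTTF.F
  TTTTT.
  TTTTTT
Step 3: 4 trees catch fire, 5 burn out
  TTF...
  TF....
  TTF...
  TTTFT.
  TTTTTT
Step 4: 6 trees catch fire, 4 burn out
  TF....
  F.....
  TF....
  TTF.F.
  TTTFTT

TF....
F.....
TF....
TTF.F.
TTTFTT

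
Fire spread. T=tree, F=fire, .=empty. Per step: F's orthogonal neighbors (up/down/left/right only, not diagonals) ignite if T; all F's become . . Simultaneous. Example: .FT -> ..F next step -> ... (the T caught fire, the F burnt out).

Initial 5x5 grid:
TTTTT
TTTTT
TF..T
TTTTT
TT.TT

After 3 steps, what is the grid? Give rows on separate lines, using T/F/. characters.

Step 1: 3 trees catch fire, 1 burn out
  TTTTT
  TFTTT
  F...T
  TFTTT
  TT.TT
Step 2: 6 trees catch fire, 3 burn out
  TFTTT
  F.FTT
  ....T
  F.FTT
  TF.TT
Step 3: 5 trees catch fire, 6 burn out
  F.FTT
  ...FT
  ....T
  ...FT
  F..TT

F.FTT
...FT
....T
...FT
F..TT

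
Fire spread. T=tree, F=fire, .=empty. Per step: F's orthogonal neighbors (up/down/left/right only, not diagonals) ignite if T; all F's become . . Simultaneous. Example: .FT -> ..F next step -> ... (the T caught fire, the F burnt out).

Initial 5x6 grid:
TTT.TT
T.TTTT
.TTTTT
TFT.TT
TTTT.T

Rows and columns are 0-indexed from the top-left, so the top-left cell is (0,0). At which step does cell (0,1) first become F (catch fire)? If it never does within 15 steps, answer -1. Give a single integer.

Step 1: cell (0,1)='T' (+4 fires, +1 burnt)
Step 2: cell (0,1)='T' (+3 fires, +4 burnt)
Step 3: cell (0,1)='T' (+3 fires, +3 burnt)
Step 4: cell (0,1)='T' (+3 fires, +3 burnt)
Step 5: cell (0,1)='F' (+4 fires, +3 burnt)
  -> target ignites at step 5
Step 6: cell (0,1)='.' (+4 fires, +4 burnt)
Step 7: cell (0,1)='.' (+3 fires, +4 burnt)
Step 8: cell (0,1)='.' (+0 fires, +3 burnt)
  fire out at step 8

5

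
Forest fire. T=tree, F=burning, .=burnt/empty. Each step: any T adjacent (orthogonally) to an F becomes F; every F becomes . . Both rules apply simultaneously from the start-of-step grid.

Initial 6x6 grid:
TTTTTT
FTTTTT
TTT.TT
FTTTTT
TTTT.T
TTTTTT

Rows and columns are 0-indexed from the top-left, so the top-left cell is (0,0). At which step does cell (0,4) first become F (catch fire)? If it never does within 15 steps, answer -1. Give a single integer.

Step 1: cell (0,4)='T' (+5 fires, +2 burnt)
Step 2: cell (0,4)='T' (+6 fires, +5 burnt)
Step 3: cell (0,4)='T' (+6 fires, +6 burnt)
Step 4: cell (0,4)='T' (+5 fires, +6 burnt)
Step 5: cell (0,4)='F' (+5 fires, +5 burnt)
  -> target ignites at step 5
Step 6: cell (0,4)='.' (+4 fires, +5 burnt)
Step 7: cell (0,4)='.' (+1 fires, +4 burnt)
Step 8: cell (0,4)='.' (+0 fires, +1 burnt)
  fire out at step 8

5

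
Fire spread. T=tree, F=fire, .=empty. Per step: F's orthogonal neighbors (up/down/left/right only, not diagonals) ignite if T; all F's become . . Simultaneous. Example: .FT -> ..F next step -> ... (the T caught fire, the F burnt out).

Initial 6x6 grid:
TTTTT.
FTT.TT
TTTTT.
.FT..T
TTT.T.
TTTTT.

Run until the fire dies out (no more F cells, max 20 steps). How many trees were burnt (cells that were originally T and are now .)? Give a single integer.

Step 1: +6 fires, +2 burnt (F count now 6)
Step 2: +6 fires, +6 burnt (F count now 6)
Step 3: +4 fires, +6 burnt (F count now 4)
Step 4: +3 fires, +4 burnt (F count now 3)
Step 5: +3 fires, +3 burnt (F count now 3)
Step 6: +2 fires, +3 burnt (F count now 2)
Step 7: +0 fires, +2 burnt (F count now 0)
Fire out after step 7
Initially T: 25, now '.': 35
Total burnt (originally-T cells now '.'): 24

Answer: 24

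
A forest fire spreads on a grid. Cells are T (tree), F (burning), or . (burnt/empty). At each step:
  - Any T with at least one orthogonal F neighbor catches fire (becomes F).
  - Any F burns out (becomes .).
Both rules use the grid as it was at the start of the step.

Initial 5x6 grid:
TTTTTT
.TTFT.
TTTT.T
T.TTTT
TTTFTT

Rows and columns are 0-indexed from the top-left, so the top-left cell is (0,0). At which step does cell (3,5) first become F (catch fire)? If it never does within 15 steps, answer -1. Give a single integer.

Step 1: cell (3,5)='T' (+7 fires, +2 burnt)
Step 2: cell (3,5)='T' (+8 fires, +7 burnt)
Step 3: cell (3,5)='F' (+5 fires, +8 burnt)
  -> target ignites at step 3
Step 4: cell (3,5)='.' (+4 fires, +5 burnt)
Step 5: cell (3,5)='.' (+0 fires, +4 burnt)
  fire out at step 5

3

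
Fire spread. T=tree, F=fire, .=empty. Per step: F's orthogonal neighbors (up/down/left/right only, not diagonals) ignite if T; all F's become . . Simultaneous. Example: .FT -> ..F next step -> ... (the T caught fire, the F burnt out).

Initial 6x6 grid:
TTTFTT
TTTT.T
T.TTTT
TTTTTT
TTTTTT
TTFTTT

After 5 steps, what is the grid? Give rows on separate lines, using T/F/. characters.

Step 1: 6 trees catch fire, 2 burn out
  TTF.FT
  TTTF.T
  T.TTTT
  TTTTTT
  TTFTTT
  TF.FTT
Step 2: 9 trees catch fire, 6 burn out
  TF...F
  TTF..T
  T.TFTT
  TTFTTT
  TF.FTT
  F...FT
Step 3: 10 trees catch fire, 9 burn out
  F.....
  TF...F
  T.F.FT
  TF.FTT
  F...FT
  .....F
Step 4: 5 trees catch fire, 10 burn out
  ......
  F.....
  T....F
  F...FT
  .....F
  ......
Step 5: 2 trees catch fire, 5 burn out
  ......
  ......
  F.....
  .....F
  ......
  ......

......
......
F.....
.....F
......
......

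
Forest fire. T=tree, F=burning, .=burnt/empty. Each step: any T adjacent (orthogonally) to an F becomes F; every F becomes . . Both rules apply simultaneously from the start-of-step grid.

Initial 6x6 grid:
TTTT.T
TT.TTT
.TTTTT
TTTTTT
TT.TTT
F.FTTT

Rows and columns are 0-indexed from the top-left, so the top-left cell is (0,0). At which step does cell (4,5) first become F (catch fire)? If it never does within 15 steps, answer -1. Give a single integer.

Step 1: cell (4,5)='T' (+2 fires, +2 burnt)
Step 2: cell (4,5)='T' (+4 fires, +2 burnt)
Step 3: cell (4,5)='T' (+4 fires, +4 burnt)
Step 4: cell (4,5)='F' (+5 fires, +4 burnt)
  -> target ignites at step 4
Step 5: cell (4,5)='.' (+5 fires, +5 burnt)
Step 6: cell (4,5)='.' (+5 fires, +5 burnt)
Step 7: cell (4,5)='.' (+3 fires, +5 burnt)
Step 8: cell (4,5)='.' (+1 fires, +3 burnt)
Step 9: cell (4,5)='.' (+0 fires, +1 burnt)
  fire out at step 9

4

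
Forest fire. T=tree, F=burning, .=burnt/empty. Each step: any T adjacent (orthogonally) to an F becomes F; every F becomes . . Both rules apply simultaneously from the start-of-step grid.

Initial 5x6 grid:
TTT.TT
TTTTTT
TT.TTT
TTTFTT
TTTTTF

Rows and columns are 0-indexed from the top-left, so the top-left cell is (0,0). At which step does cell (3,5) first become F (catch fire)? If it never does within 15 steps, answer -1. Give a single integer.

Step 1: cell (3,5)='F' (+6 fires, +2 burnt)
  -> target ignites at step 1
Step 2: cell (3,5)='.' (+5 fires, +6 burnt)
Step 3: cell (3,5)='.' (+6 fires, +5 burnt)
Step 4: cell (3,5)='.' (+6 fires, +6 burnt)
Step 5: cell (3,5)='.' (+2 fires, +6 burnt)
Step 6: cell (3,5)='.' (+1 fires, +2 burnt)
Step 7: cell (3,5)='.' (+0 fires, +1 burnt)
  fire out at step 7

1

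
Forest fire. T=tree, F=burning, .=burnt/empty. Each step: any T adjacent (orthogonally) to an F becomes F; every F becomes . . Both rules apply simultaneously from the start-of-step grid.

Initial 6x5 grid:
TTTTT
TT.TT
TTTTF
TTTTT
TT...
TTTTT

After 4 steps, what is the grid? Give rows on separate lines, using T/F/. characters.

Step 1: 3 trees catch fire, 1 burn out
  TTTTT
  TT.TF
  TTTF.
  TTTTF
  TT...
  TTTTT
Step 2: 4 trees catch fire, 3 burn out
  TTTTF
  TT.F.
  TTF..
  TTTF.
  TT...
  TTTTT
Step 3: 3 trees catch fire, 4 burn out
  TTTF.
  TT...
  TF...
  TTF..
  TT...
  TTTTT
Step 4: 4 trees catch fire, 3 burn out
  TTF..
  TF...
  F....
  TF...
  TT...
  TTTTT

TTF..
TF...
F....
TF...
TT...
TTTTT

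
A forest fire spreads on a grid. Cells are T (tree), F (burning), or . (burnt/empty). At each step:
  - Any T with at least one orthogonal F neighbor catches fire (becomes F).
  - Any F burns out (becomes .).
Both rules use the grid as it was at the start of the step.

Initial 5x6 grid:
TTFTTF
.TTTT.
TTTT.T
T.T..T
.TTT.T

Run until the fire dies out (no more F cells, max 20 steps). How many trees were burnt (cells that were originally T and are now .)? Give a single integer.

Answer: 17

Derivation:
Step 1: +4 fires, +2 burnt (F count now 4)
Step 2: +5 fires, +4 burnt (F count now 5)
Step 3: +3 fires, +5 burnt (F count now 3)
Step 4: +2 fires, +3 burnt (F count now 2)
Step 5: +3 fires, +2 burnt (F count now 3)
Step 6: +0 fires, +3 burnt (F count now 0)
Fire out after step 6
Initially T: 20, now '.': 27
Total burnt (originally-T cells now '.'): 17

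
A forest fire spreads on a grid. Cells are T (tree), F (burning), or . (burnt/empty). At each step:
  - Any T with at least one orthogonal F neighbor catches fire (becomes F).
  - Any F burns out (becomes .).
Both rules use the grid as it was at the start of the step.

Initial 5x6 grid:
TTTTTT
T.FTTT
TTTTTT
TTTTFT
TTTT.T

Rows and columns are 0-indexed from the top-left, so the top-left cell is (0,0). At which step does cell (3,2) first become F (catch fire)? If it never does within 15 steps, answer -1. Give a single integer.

Step 1: cell (3,2)='T' (+6 fires, +2 burnt)
Step 2: cell (3,2)='F' (+9 fires, +6 burnt)
  -> target ignites at step 2
Step 3: cell (3,2)='.' (+6 fires, +9 burnt)
Step 4: cell (3,2)='.' (+4 fires, +6 burnt)
Step 5: cell (3,2)='.' (+1 fires, +4 burnt)
Step 6: cell (3,2)='.' (+0 fires, +1 burnt)
  fire out at step 6

2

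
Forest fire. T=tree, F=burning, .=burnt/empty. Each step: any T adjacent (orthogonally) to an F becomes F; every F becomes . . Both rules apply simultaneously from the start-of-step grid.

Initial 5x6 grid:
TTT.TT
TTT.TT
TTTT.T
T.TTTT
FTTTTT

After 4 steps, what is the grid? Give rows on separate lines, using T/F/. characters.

Step 1: 2 trees catch fire, 1 burn out
  TTT.TT
  TTT.TT
  TTTT.T
  F.TTTT
  .FTTTT
Step 2: 2 trees catch fire, 2 burn out
  TTT.TT
  TTT.TT
  FTTT.T
  ..TTTT
  ..FTTT
Step 3: 4 trees catch fire, 2 burn out
  TTT.TT
  FTT.TT
  .FTT.T
  ..FTTT
  ...FTT
Step 4: 5 trees catch fire, 4 burn out
  FTT.TT
  .FT.TT
  ..FT.T
  ...FTT
  ....FT

FTT.TT
.FT.TT
..FT.T
...FTT
....FT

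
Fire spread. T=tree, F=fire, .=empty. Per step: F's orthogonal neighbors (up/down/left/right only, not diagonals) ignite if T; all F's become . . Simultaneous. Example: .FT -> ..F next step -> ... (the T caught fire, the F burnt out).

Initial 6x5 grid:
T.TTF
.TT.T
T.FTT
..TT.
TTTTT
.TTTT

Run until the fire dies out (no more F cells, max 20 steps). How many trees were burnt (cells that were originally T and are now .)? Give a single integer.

Answer: 18

Derivation:
Step 1: +5 fires, +2 burnt (F count now 5)
Step 2: +5 fires, +5 burnt (F count now 5)
Step 3: +3 fires, +5 burnt (F count now 3)
Step 4: +4 fires, +3 burnt (F count now 4)
Step 5: +1 fires, +4 burnt (F count now 1)
Step 6: +0 fires, +1 burnt (F count now 0)
Fire out after step 6
Initially T: 20, now '.': 28
Total burnt (originally-T cells now '.'): 18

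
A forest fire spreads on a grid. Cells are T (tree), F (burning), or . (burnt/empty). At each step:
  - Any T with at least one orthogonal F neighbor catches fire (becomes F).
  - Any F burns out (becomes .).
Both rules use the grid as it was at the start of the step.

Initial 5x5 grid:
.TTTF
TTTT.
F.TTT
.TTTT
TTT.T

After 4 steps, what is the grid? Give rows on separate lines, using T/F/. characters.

Step 1: 2 trees catch fire, 2 burn out
  .TTF.
  FTTT.
  ..TTT
  .TTTT
  TTT.T
Step 2: 3 trees catch fire, 2 burn out
  .TF..
  .FTF.
  ..TTT
  .TTTT
  TTT.T
Step 3: 3 trees catch fire, 3 burn out
  .F...
  ..F..
  ..TFT
  .TTTT
  TTT.T
Step 4: 3 trees catch fire, 3 burn out
  .....
  .....
  ..F.F
  .TTFT
  TTT.T

.....
.....
..F.F
.TTFT
TTT.T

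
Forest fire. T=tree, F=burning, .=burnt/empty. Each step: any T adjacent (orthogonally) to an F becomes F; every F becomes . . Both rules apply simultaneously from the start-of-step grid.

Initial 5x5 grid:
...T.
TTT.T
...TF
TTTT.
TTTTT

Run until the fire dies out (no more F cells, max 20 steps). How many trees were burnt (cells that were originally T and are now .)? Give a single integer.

Step 1: +2 fires, +1 burnt (F count now 2)
Step 2: +1 fires, +2 burnt (F count now 1)
Step 3: +2 fires, +1 burnt (F count now 2)
Step 4: +3 fires, +2 burnt (F count now 3)
Step 5: +2 fires, +3 burnt (F count now 2)
Step 6: +1 fires, +2 burnt (F count now 1)
Step 7: +0 fires, +1 burnt (F count now 0)
Fire out after step 7
Initially T: 15, now '.': 21
Total burnt (originally-T cells now '.'): 11

Answer: 11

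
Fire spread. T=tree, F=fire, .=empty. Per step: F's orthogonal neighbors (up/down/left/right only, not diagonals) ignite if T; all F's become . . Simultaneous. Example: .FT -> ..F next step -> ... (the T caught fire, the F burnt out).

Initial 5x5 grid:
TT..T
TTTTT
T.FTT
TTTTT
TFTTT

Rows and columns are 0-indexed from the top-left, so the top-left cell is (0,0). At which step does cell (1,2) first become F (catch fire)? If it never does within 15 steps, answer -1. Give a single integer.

Step 1: cell (1,2)='F' (+6 fires, +2 burnt)
  -> target ignites at step 1
Step 2: cell (1,2)='.' (+6 fires, +6 burnt)
Step 3: cell (1,2)='.' (+6 fires, +6 burnt)
Step 4: cell (1,2)='.' (+2 fires, +6 burnt)
Step 5: cell (1,2)='.' (+0 fires, +2 burnt)
  fire out at step 5

1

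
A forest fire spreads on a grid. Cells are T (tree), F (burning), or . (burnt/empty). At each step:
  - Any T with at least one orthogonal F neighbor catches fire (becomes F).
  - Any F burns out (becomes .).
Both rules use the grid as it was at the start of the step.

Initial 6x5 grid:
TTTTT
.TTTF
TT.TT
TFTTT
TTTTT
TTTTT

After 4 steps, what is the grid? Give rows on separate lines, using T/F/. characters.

Step 1: 7 trees catch fire, 2 burn out
  TTTTF
  .TTF.
  TF.TF
  F.FTT
  TFTTT
  TTTTT
Step 2: 10 trees catch fire, 7 burn out
  TTTF.
  .FF..
  F..F.
  ...FF
  F.FTT
  TFTTT
Step 3: 6 trees catch fire, 10 burn out
  TFF..
  .....
  .....
  .....
  ...FF
  F.FTT
Step 4: 3 trees catch fire, 6 burn out
  F....
  .....
  .....
  .....
  .....
  ...FF

F....
.....
.....
.....
.....
...FF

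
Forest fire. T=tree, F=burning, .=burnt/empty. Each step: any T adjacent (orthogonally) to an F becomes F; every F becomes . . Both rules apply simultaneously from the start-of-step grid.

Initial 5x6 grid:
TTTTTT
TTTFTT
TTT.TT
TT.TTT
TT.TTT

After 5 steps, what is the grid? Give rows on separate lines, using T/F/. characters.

Step 1: 3 trees catch fire, 1 burn out
  TTTFTT
  TTF.FT
  TTT.TT
  TT.TTT
  TT.TTT
Step 2: 6 trees catch fire, 3 burn out
  TTF.FT
  TF...F
  TTF.FT
  TT.TTT
  TT.TTT
Step 3: 6 trees catch fire, 6 burn out
  TF...F
  F.....
  TF...F
  TT.TFT
  TT.TTT
Step 4: 6 trees catch fire, 6 burn out
  F.....
  ......
  F.....
  TF.F.F
  TT.TFT
Step 5: 4 trees catch fire, 6 burn out
  ......
  ......
  ......
  F.....
  TF.F.F

......
......
......
F.....
TF.F.F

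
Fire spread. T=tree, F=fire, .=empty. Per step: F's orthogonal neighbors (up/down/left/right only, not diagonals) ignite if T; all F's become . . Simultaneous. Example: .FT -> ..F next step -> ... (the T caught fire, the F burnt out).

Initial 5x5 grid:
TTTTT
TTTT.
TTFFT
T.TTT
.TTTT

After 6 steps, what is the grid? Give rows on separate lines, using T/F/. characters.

Step 1: 6 trees catch fire, 2 burn out
  TTTTT
  TTFF.
  TF..F
  T.FFT
  .TTTT
Step 2: 7 trees catch fire, 6 burn out
  TTFFT
  TF...
  F....
  T...F
  .TFFT
Step 3: 6 trees catch fire, 7 burn out
  TF..F
  F....
  .....
  F....
  .F..F
Step 4: 1 trees catch fire, 6 burn out
  F....
  .....
  .....
  .....
  .....
Step 5: 0 trees catch fire, 1 burn out
  .....
  .....
  .....
  .....
  .....
Step 6: 0 trees catch fire, 0 burn out
  .....
  .....
  .....
  .....
  .....

.....
.....
.....
.....
.....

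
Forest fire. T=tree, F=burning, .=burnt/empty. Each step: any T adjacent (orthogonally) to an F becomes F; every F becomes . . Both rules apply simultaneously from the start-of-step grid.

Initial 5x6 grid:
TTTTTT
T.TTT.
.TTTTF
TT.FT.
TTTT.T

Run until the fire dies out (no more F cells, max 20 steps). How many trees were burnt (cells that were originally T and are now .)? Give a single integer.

Step 1: +4 fires, +2 burnt (F count now 4)
Step 2: +4 fires, +4 burnt (F count now 4)
Step 3: +5 fires, +4 burnt (F count now 5)
Step 4: +4 fires, +5 burnt (F count now 4)
Step 5: +2 fires, +4 burnt (F count now 2)
Step 6: +1 fires, +2 burnt (F count now 1)
Step 7: +1 fires, +1 burnt (F count now 1)
Step 8: +0 fires, +1 burnt (F count now 0)
Fire out after step 8
Initially T: 22, now '.': 29
Total burnt (originally-T cells now '.'): 21

Answer: 21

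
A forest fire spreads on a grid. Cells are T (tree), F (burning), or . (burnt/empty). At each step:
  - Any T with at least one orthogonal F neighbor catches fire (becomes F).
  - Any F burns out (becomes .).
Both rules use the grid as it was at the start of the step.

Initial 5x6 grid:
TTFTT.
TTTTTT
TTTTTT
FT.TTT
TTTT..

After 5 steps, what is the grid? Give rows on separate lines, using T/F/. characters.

Step 1: 6 trees catch fire, 2 burn out
  TF.FT.
  TTFTTT
  FTTTTT
  .F.TTT
  FTTT..
Step 2: 8 trees catch fire, 6 burn out
  F...F.
  FF.FTT
  .FFTTT
  ...TTT
  .FTT..
Step 3: 3 trees catch fire, 8 burn out
  ......
  ....FT
  ...FTT
  ...TTT
  ..FT..
Step 4: 4 trees catch fire, 3 burn out
  ......
  .....F
  ....FT
  ...FTT
  ...F..
Step 5: 2 trees catch fire, 4 burn out
  ......
  ......
  .....F
  ....FT
  ......

......
......
.....F
....FT
......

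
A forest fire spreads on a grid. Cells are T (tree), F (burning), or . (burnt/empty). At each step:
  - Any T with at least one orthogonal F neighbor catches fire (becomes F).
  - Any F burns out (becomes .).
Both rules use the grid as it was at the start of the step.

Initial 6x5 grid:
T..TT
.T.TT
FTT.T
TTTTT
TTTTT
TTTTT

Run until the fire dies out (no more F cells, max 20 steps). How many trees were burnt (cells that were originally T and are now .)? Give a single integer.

Answer: 23

Derivation:
Step 1: +2 fires, +1 burnt (F count now 2)
Step 2: +4 fires, +2 burnt (F count now 4)
Step 3: +3 fires, +4 burnt (F count now 3)
Step 4: +3 fires, +3 burnt (F count now 3)
Step 5: +3 fires, +3 burnt (F count now 3)
Step 6: +3 fires, +3 burnt (F count now 3)
Step 7: +2 fires, +3 burnt (F count now 2)
Step 8: +2 fires, +2 burnt (F count now 2)
Step 9: +1 fires, +2 burnt (F count now 1)
Step 10: +0 fires, +1 burnt (F count now 0)
Fire out after step 10
Initially T: 24, now '.': 29
Total burnt (originally-T cells now '.'): 23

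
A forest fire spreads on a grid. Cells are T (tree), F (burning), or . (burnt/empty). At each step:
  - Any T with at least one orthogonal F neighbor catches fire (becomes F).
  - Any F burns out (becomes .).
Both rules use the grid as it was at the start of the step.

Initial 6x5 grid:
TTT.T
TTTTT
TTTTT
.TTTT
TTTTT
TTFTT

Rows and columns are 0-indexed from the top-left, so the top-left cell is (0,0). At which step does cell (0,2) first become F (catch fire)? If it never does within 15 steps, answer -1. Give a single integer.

Step 1: cell (0,2)='T' (+3 fires, +1 burnt)
Step 2: cell (0,2)='T' (+5 fires, +3 burnt)
Step 3: cell (0,2)='T' (+5 fires, +5 burnt)
Step 4: cell (0,2)='T' (+4 fires, +5 burnt)
Step 5: cell (0,2)='F' (+5 fires, +4 burnt)
  -> target ignites at step 5
Step 6: cell (0,2)='.' (+3 fires, +5 burnt)
Step 7: cell (0,2)='.' (+2 fires, +3 burnt)
Step 8: cell (0,2)='.' (+0 fires, +2 burnt)
  fire out at step 8

5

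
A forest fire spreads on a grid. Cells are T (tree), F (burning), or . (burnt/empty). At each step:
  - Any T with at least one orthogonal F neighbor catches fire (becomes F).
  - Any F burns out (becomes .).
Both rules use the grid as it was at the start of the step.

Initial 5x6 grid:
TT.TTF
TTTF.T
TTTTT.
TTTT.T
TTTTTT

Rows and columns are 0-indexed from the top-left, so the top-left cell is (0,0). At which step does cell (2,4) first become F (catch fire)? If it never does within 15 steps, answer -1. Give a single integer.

Step 1: cell (2,4)='T' (+5 fires, +2 burnt)
Step 2: cell (2,4)='F' (+4 fires, +5 burnt)
  -> target ignites at step 2
Step 3: cell (2,4)='.' (+5 fires, +4 burnt)
Step 4: cell (2,4)='.' (+5 fires, +5 burnt)
Step 5: cell (2,4)='.' (+3 fires, +5 burnt)
Step 6: cell (2,4)='.' (+2 fires, +3 burnt)
Step 7: cell (2,4)='.' (+0 fires, +2 burnt)
  fire out at step 7

2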